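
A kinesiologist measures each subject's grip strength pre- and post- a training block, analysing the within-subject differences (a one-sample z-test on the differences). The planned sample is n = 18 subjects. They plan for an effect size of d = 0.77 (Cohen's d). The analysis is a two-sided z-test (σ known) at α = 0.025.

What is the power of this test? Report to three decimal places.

Power ≈ 0.847

Noncentrality parameter: δ = d·√n = 0.77 × √18 = 3.2668
Critical value for a two-sided test at α = 0.025: z_{α/2} = 2.241.
Power = Φ(δ − 2.241) + Φ(−δ − 2.241) = Φ(1.025) + Φ(-5.508) = 0.8474 + 0.0000 = 0.8474.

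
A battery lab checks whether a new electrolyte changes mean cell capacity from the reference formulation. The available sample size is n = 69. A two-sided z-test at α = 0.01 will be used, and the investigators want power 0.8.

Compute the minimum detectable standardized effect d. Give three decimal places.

d ≈ 0.411

Need Φ(δ − 2.576) = 0.8, so δ = 2.576 + 0.842 = 3.417.
(The second rejection-region term Φ(−δ − z_{α/2}) is negligible and dropped.)
δ = d·√n ⇒ d = δ/√n = 3.417/√69 = 0.4114.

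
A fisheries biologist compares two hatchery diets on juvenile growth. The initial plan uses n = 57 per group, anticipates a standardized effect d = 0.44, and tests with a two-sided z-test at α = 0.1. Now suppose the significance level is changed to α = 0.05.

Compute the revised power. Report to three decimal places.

Power ≈ 0.651

δ = d·√(n/2) = 0.44 × √(57/2) = 2.3490 (unchanged). New critical value: z_{0.025} = 1.960.
Revised power = Φ(δ − 1.960) + Φ(−δ − 1.960) = Φ(0.389) + Φ(-4.309) = 0.6514 + 0.0000 = 0.6514.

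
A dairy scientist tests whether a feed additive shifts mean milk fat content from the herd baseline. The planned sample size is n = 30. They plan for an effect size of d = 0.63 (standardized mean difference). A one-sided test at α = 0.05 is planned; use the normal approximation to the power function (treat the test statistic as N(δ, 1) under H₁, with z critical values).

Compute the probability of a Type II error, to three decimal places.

Noncentrality parameter: δ = d·√n = 0.63 × √30 = 3.4507
Critical value for a one-sided test at α = 0.05: z_α = 1.645.
Power = Φ(δ − 1.645) = Φ(1.806) = 0.9645.
Type II error: β = 1 − power = 1 − 0.9645 = 0.0355.

β ≈ 0.035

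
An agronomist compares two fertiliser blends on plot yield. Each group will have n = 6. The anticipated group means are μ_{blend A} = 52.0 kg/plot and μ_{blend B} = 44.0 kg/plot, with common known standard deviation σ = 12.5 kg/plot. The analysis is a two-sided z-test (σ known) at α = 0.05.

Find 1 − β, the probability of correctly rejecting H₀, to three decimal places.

Power ≈ 0.198

Standardized effect: d = |μ_{blend A} − μ_{blend B}| / σ = |52.0 − 44.0| / 12.5 = 0.6400
Noncentrality parameter: δ = d·√(n/2) = 0.6400 × √(6/2) = 1.1085
Critical value for a two-sided test at α = 0.05: z_{α/2} = 1.960.
Power = Φ(δ − 1.960) + Φ(−δ − 1.960) = Φ(-0.851) + Φ(-3.068) = 0.1973 + 0.0011 = 0.1983.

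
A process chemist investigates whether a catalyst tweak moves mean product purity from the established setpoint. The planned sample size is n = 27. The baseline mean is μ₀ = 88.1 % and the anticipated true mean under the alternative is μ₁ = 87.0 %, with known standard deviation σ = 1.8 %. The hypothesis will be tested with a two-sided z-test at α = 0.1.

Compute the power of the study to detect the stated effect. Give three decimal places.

Power ≈ 0.937

Standardized effect: d = |μ₁ − μ₀| / σ = |87.0 − 88.1| / 1.8 = 0.6111
Noncentrality parameter: δ = d·√n = 0.6111 × √27 = 3.1754
Two-sided α = 0.1 → critical value z_{0.05} = 1.645.
Power = Φ(δ − 1.645) + Φ(−δ − 1.645) = Φ(1.531) + Φ(-4.820) = 0.9371 + 0.0000 = 0.9371.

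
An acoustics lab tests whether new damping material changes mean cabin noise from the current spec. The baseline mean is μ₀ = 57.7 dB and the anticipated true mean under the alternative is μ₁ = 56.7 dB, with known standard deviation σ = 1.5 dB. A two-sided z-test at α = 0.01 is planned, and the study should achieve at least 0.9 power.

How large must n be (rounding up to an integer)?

Standardized effect: d = |μ₁ − μ₀| / σ = |56.7 − 57.7| / 1.5 = 0.6667
Set Φ(δ − 2.576) = 0.9; then δ − 2.576 = Φ⁻¹(0.9) = 1.282, giving δ = 3.857.
(Ignoring the negligible lower-tail rejection probability gives the usual closed-form inversion.)
δ = d·√n ⇒ n = (δ/d)² = (3.857 / 0.6667)² = 33.48.
Rounding up, n = 34.

n = 34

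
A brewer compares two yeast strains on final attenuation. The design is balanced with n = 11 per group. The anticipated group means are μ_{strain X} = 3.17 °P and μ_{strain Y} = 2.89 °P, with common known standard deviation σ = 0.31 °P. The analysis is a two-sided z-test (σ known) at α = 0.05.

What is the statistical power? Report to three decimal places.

Standardized effect: d = |μ_{strain X} − μ_{strain Y}| / σ = |3.17 − 2.89| / 0.31 = 0.9032
Noncentrality parameter: δ = d·√(n/2) = 0.9032 × √(11/2) = 2.1183
Two-sided α = 0.05 → critical value z_{0.025} = 1.960.
Power = Φ(δ − 1.960) + Φ(−δ − 1.960) = Φ(0.158) + Φ(-4.078) = 0.5629 + 0.0000 = 0.5629.

Power ≈ 0.563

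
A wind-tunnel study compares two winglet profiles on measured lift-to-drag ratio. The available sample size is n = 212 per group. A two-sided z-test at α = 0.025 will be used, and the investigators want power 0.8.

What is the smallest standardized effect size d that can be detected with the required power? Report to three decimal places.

d ≈ 0.299

Need Φ(δ − 2.241) = 0.8, so δ = 2.241 + 0.842 = 3.083.
(Lower-tail contribution to power is negligible for δ > 0.)
δ = d·√(n/2) ⇒ d = δ/√(n/2) = 3.083/√(212/2) = 0.2994.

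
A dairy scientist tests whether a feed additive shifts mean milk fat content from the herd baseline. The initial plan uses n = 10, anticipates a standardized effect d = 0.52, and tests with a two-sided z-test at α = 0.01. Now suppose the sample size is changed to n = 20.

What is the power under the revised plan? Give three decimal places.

Power ≈ 0.401

With n = 20: δ = d·√n = 0.52 × √20 = 2.3255. Critical value z_{0.005} = 2.576.
Revised power = Φ(δ − 2.576) + Φ(−δ − 2.576) = Φ(-0.250) + Φ(-4.901) = 0.4012 + 0.0000 = 0.4012.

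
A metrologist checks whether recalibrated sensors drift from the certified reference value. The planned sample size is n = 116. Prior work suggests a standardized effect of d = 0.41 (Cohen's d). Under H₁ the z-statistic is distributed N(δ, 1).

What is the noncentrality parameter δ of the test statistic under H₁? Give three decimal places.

δ = d·√n = 0.41 × √116 = 4.4158

δ ≈ 4.416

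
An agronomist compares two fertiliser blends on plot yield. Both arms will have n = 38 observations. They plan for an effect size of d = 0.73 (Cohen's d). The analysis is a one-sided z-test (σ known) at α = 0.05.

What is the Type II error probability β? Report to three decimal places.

Noncentrality parameter: δ = d·√(n/2) = 0.73 × √(38/2) = 3.1820
Critical value for a one-sided test at α = 0.05: z_α = 1.645.
Power = Φ(δ − 1.645) = Φ(1.537) = 0.9379.
Type II error: β = 1 − power = 1 − 0.9379 = 0.0621.

β ≈ 0.062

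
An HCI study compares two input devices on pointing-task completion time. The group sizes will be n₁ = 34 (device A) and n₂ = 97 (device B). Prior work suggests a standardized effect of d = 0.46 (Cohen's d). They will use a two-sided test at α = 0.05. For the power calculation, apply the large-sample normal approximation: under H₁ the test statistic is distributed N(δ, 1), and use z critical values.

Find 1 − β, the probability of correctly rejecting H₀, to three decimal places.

Power ≈ 0.636

Noncentrality parameter: δ = d / √(1/n₁ + 1/n₂) = 0.46 / √(1/34 + 1/97) = 2.3081
Two-sided α = 0.05 → critical value z_{0.025} = 1.960.
Power = Φ(δ − 1.960) + Φ(−δ − 1.960) = Φ(0.348) + Φ(-4.268) = 0.6361 + 0.0000 = 0.6361.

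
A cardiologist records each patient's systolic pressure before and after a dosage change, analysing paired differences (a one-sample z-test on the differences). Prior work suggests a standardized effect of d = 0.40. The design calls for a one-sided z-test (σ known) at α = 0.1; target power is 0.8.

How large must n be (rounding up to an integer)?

n = 29

For power 0.8 need Φ(δ − z_{0.1}) = 0.8, so δ = z_{0.1} + z_{0.20} = 1.282 + 0.842 = 2.123.
δ = d·√n ⇒ n = (δ/d)² = (2.123 / 0.40)² = 28.17.
Round up to the next whole unit.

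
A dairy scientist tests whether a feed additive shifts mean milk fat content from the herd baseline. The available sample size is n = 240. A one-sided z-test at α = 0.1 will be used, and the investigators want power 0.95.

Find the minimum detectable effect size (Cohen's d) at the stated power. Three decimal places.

Required noncentrality: δ = z_{0.1} + z_{0.05} = 1.282 + 1.645 = 2.926.
δ = d·√n ⇒ d = δ/√n = 2.926/√240 = 0.1889.

d ≈ 0.189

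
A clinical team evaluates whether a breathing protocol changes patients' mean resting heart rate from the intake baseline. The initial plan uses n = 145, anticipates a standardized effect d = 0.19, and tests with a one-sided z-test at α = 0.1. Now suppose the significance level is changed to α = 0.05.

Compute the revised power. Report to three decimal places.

δ = d·√n = 0.19 × √145 = 2.2879 (unchanged). New critical value: z_{0.05} = 1.645.
Revised power = P(Z > 1.645 − δ) = Φ(0.643) = 0.7399.

Power ≈ 0.740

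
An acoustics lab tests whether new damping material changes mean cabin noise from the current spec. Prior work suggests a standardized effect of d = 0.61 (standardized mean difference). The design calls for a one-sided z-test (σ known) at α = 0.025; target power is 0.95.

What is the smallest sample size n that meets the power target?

n = 35

Set Φ(δ − 1.960) = 0.95; then δ − 1.960 = Φ⁻¹(0.95) = 1.645, giving δ = 3.605.
δ = d·√n ⇒ n = (δ/d)² = (3.605 / 0.61)² = 34.92.
Round up to the next whole unit.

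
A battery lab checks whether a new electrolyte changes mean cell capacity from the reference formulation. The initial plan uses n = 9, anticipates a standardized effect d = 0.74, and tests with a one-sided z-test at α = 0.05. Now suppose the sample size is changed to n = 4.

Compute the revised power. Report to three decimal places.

Power ≈ 0.435

With n = 4: δ = d·√n = 0.74 × √4 = 1.4800. Critical value z_{0.05} = 1.645.
Revised power = Φ(δ − 1.645) = Φ(-0.165) = 0.4345.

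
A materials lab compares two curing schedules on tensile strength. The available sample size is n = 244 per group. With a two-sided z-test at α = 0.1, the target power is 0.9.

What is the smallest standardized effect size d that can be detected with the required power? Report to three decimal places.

d ≈ 0.265

Required noncentrality: δ = z_{0.05} + z_{0.10} = 1.645 + 1.282 = 2.926.
(Lower-tail contribution to power is negligible for δ > 0.)
δ = d·√(n/2) ⇒ d = δ/√(n/2) = 2.926/√(244/2) = 0.2649.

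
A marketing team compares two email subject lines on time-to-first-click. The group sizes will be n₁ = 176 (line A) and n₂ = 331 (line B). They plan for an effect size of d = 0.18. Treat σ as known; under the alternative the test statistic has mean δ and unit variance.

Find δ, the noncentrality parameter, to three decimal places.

δ ≈ 1.929

δ = d / √(1/n₁ + 1/n₂) = 0.18 / √(1/176 + 1/331) = 1.9295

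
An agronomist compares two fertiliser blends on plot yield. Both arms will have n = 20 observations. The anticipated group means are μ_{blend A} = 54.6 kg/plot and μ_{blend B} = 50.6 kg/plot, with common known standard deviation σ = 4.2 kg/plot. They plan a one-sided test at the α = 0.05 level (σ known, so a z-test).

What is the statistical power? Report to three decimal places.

Power ≈ 0.914

Standardized effect: d = |μ_{blend A} − μ_{blend B}| / σ = |54.6 − 50.6| / 4.2 = 0.9524
Noncentrality parameter: δ = d·√(n/2) = 0.9524 × √(20/2) = 3.0117
One-sided α = 0.05 → critical value z_{0.05} = 1.645.
Power = P(Z > 1.645 − δ) = Φ(1.367) = 0.9142.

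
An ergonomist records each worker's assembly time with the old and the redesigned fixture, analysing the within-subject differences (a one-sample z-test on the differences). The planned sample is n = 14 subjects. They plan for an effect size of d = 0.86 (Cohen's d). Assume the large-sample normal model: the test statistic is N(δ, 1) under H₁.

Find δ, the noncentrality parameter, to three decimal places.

The noncentrality parameter scales effect size by the design's sample-size factor: δ = d·√n = 0.86 × √14 = 3.2178

δ ≈ 3.218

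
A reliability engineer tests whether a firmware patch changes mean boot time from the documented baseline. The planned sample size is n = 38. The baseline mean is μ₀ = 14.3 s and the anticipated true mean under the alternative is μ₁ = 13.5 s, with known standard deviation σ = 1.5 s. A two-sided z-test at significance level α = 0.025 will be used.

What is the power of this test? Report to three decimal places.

Power ≈ 0.852

Standardized effect: d = |μ₁ − μ₀| / σ = |13.5 − 14.3| / 1.5 = 0.5333
Noncentrality parameter: δ = d·√n = 0.5333 × √38 = 3.2877
Two-sided α = 0.025 → critical value z_{0.0125} = 2.241.
Power = Φ(δ − 2.241) + Φ(−δ − 2.241) = Φ(1.046) + Φ(-5.529) = 0.8523 + 0.0000 = 0.8523.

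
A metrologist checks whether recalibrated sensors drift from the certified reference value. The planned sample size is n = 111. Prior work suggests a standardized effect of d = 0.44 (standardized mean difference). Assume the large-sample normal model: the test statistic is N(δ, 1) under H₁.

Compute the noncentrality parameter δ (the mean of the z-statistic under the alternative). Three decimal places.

The noncentrality parameter scales effect size by the design's sample-size factor: δ = d·√n = 0.44 × √111 = 4.6357

δ ≈ 4.636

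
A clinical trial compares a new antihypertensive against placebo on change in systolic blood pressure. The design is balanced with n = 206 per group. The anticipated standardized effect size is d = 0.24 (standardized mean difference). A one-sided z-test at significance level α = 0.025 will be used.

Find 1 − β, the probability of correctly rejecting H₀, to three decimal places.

Power ≈ 0.683

Noncentrality parameter: λ = d·√(n/2) = 0.24 × √(206/2) = 2.4357
One-sided α = 0.025 → critical value z_{0.025} = 1.960.
Power = P(Z > 1.960 − λ) = Φ(0.476) = 0.6829.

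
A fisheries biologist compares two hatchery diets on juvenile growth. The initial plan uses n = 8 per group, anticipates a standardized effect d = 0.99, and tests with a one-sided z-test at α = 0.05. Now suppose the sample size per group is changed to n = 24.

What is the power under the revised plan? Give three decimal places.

Power ≈ 0.963

With n = 24 per group: δ = d·√(n/2) = 0.99 × √(24/2) = 3.4295. Critical value z_{0.05} = 1.645.
Revised power = P(Z > 1.645 − δ) = Φ(1.785) = 0.9628.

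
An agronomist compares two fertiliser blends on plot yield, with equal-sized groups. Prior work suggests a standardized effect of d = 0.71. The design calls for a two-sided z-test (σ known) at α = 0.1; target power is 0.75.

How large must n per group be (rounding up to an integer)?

Set Φ(δ − 1.645) = 0.75; then δ − 1.645 = Φ⁻¹(0.75) = 0.674, giving δ = 2.319.
(Ignoring the negligible lower-tail rejection probability gives the usual closed-form inversion.)
δ = d·√(n/2) ⇒ n = 2(δ/d)² = 2 × (2.319 / 0.71)² = 21.34.
Rounding up, n = 22 per group.

n = 22 per group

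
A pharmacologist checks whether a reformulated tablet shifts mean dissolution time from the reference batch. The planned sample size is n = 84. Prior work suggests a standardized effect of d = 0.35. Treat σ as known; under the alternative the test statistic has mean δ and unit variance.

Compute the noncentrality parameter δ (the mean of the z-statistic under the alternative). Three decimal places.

δ ≈ 3.208

The noncentrality parameter scales effect size by the design's sample-size factor: δ = d·√n = 0.35 × √84 = 3.2078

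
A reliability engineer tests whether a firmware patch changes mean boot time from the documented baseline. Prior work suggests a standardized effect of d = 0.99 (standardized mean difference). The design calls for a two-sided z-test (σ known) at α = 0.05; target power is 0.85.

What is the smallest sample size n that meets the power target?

n = 10

For power 0.85 need Φ(δ − z_{0.025}) = 0.85, so δ = z_{0.025} + z_{0.15} = 1.960 + 1.036 = 2.996.
(The Φ(−δ − z_{α/2}) term is vanishingly small for δ > 0 and is dropped in the standard sample-size formula.)
δ = d·√n ⇒ n = (δ/d)² = (2.996 / 0.99)² = 9.16.
Rounding up, n = 10.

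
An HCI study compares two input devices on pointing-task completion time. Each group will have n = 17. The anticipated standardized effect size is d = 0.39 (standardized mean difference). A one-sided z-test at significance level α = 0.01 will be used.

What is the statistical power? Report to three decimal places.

Power ≈ 0.117

Noncentrality parameter: δ = d·√(n/2) = 0.39 × √(17/2) = 1.1370
Critical value for a one-sided test at α = 0.01: z_α = 2.326.
Power = Φ(δ − 2.326) = Φ(-1.189) = 0.1172.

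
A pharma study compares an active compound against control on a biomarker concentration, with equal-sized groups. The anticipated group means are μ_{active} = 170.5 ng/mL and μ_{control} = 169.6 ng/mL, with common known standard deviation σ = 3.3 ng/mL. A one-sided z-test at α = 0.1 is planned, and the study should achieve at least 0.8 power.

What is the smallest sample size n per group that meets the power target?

n = 122 per group

Standardized effect: d = |μ_{active} − μ_{control}| / σ = |170.5 − 169.6| / 3.3 = 0.2727
Set Φ(δ − 1.282) = 0.8; then δ − 1.282 = Φ⁻¹(0.8) = 0.842, giving δ = 2.123.
δ = d·√(n/2) ⇒ n = 2(δ/d)² = 2 × (2.123 / 0.2727)² = 121.21.
Rounding up, n = 122 per group.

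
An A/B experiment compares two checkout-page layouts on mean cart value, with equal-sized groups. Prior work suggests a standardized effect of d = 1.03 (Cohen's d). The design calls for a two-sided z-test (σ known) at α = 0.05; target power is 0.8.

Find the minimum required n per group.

n = 15 per group

Set Φ(δ − 1.960) = 0.8; then δ − 1.960 = Φ⁻¹(0.8) = 0.842, giving δ = 2.802.
(The Φ(−δ − z_{α/2}) term is vanishingly small for δ > 0 and is dropped in the standard sample-size formula.)
δ = d·√(n/2) ⇒ n = 2(δ/d)² = 2 × (2.802 / 1.03)² = 14.80.
Round up to the next whole unit.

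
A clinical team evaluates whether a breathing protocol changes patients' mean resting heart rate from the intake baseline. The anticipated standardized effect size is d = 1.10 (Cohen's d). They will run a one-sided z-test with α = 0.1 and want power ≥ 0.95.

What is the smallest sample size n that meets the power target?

n = 8

For power 0.95 need Φ(δ − z_{0.1}) = 0.95, so δ = z_{0.1} + z_{0.05} = 1.282 + 1.645 = 2.926.
δ = d·√n ⇒ n = (δ/d)² = (2.926 / 1.10)² = 7.08.
Round up to the next whole unit.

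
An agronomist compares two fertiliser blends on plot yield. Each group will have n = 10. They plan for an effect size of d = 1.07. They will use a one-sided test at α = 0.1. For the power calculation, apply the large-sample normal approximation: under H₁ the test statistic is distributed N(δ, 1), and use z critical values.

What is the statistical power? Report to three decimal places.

Power ≈ 0.867

Noncentrality parameter: δ = d·√(n/2) = 1.07 × √(10/2) = 2.3926
Critical value for a one-sided test at α = 0.1: z_α = 1.282.
Power = P(Z > 1.282 − δ) = Φ(1.111) = 0.8667.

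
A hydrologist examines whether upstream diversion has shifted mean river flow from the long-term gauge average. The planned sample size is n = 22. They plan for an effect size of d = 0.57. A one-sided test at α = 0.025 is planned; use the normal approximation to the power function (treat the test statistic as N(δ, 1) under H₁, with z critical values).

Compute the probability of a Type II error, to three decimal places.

Noncentrality parameter: δ = d·√n = 0.57 × √22 = 2.6735
One-sided α = 0.025 → critical value z_{0.025} = 1.960.
Power = P(Z > 1.960 − δ) = Φ(0.714) = 0.7623.
Type II error: β = 1 − power = 1 − 0.7623 = 0.2377.

β ≈ 0.238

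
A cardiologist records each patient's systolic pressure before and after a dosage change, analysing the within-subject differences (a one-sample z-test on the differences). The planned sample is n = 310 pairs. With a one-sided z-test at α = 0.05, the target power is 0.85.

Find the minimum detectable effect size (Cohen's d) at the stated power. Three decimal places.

d ≈ 0.152

Need Φ(δ − 1.645) = 0.85, so δ = 1.645 + 1.036 = 2.681.
δ = d·√n ⇒ d = δ/√n = 2.681/√310 = 0.1523.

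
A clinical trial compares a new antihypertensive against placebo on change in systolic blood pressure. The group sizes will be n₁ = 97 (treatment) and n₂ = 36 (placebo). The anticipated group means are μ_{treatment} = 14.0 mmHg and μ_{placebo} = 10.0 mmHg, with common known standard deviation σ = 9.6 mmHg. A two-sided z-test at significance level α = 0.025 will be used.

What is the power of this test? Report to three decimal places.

Standardized effect: d = |μ_{treatment} − μ_{placebo}| / σ = |14.0 − 10.0| / 9.6 = 0.4167
Noncentrality parameter: λ = d / √(1/n₁ + 1/n₂) = 0.4167 / √(1/97 + 1/36) = 2.1350
Critical value for a two-sided test at α = 0.025: z_{α/2} = 2.241.
Power = Φ(λ − 2.241) + Φ(−λ − 2.241) = Φ(-0.106) + Φ(-4.376) = 0.4576 + 0.0000 = 0.4576.

Power ≈ 0.458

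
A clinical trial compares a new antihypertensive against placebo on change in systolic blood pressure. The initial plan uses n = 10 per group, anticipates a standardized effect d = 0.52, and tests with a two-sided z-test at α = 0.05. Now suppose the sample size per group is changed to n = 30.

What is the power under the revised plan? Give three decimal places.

With n = 30 per group: δ = d·√(n/2) = 0.52 × √(30/2) = 2.0140. Critical value z_{0.025} = 1.960.
Revised power = Φ(δ − 1.960) + Φ(−δ − 1.960) = Φ(0.054) + Φ(-3.974) = 0.5215 + 0.0000 = 0.5216.

Power ≈ 0.522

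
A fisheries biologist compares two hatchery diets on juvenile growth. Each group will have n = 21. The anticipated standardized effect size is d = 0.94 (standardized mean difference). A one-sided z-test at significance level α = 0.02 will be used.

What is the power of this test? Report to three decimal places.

Noncentrality parameter: δ = d·√(n/2) = 0.94 × √(21/2) = 3.0459
One-sided α = 0.02 → critical value z_{0.02} = 2.054.
Power = P(Z > 2.054 − δ) = Φ(0.992) = 0.8394.

Power ≈ 0.839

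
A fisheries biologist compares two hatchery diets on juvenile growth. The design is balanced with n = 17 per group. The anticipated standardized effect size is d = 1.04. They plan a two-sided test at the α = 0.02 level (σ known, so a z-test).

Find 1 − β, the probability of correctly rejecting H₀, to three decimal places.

Power ≈ 0.760

Noncentrality parameter: δ = d·√(n/2) = 1.04 × √(17/2) = 3.0321
Critical value for a two-sided test at α = 0.02: z_{α/2} = 2.326.
Power = Φ(δ − 2.326) + Φ(−δ − 2.326) = Φ(0.706) + Φ(-5.358) = 0.7598 + 0.0000 = 0.7598.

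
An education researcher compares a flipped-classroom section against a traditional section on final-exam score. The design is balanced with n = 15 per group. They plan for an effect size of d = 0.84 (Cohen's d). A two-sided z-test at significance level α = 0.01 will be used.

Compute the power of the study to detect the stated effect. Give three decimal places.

Noncentrality parameter: δ = d·√(n/2) = 0.84 × √(15/2) = 2.3004
Critical value for a two-sided test at α = 0.01: z_{α/2} = 2.576.
Power = Φ(δ − 2.576) + Φ(−δ − 2.576) = Φ(-0.275) + Φ(-4.876) = 0.3915 + 0.0000 = 0.3915.

Power ≈ 0.392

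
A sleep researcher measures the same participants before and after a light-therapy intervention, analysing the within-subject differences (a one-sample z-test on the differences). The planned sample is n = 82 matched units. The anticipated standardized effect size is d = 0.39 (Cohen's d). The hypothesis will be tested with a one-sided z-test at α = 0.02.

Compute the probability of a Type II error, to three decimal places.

β ≈ 0.070

Noncentrality parameter: δ = d·√n = 0.39 × √82 = 3.5316
Critical value for a one-sided test at α = 0.02: z_α = 2.054.
Power = Φ(δ − 2.054) = Φ(1.478) = 0.9303.
Type II error: β = 1 − power = 1 − 0.9303 = 0.0697.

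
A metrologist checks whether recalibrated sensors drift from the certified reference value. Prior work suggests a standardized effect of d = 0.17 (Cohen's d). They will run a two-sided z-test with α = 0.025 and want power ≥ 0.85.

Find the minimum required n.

n = 372

For power 0.85 need Φ(δ − z_{0.0125}) = 0.85, so δ = z_{0.0125} + z_{0.15} = 2.241 + 1.036 = 3.278.
(For δ > 0 the lower-tail rejection region contributes negligibly to power, so the one-term inversion is standard.)
δ = d·√n ⇒ n = (δ/d)² = (3.278 / 0.17)² = 371.77.
Round up to the next whole unit.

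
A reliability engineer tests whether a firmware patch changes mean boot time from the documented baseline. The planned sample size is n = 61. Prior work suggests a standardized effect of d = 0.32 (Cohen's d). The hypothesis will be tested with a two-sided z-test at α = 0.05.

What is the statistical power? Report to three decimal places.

Noncentrality parameter: δ = d·√n = 0.32 × √61 = 2.4993
Two-sided α = 0.05 → critical value z_{0.025} = 1.960.
Power = Φ(δ − 1.960) + Φ(−δ − 1.960) = Φ(0.539) + Φ(-4.459) = 0.7052 + 0.0000 = 0.7052.

Power ≈ 0.705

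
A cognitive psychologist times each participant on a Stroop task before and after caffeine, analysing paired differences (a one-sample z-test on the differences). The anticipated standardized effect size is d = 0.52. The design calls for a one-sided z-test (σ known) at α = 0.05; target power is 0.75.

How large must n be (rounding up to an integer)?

n = 20

Set Φ(δ − 1.645) = 0.75; then δ − 1.645 = Φ⁻¹(0.75) = 0.674, giving δ = 2.319.
δ = d·√n ⇒ n = (δ/d)² = (2.319 / 0.52)² = 19.89.
Round up to the next whole unit.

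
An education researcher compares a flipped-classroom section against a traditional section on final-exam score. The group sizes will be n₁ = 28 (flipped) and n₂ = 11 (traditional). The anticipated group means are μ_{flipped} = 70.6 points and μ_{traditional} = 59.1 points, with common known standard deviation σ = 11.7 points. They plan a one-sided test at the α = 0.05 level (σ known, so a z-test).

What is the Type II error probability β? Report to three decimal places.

Standardized effect: d = |μ_{flipped} − μ_{traditional}| / σ = |70.6 − 59.1| / 11.7 = 0.9829
Noncentrality parameter: δ = d / √(1/n₁ + 1/n₂) = 0.9829 / √(1/28 + 1/11) = 2.7622
Critical value for a one-sided test at α = 0.05: z_α = 1.645.
Power = P(Z > 1.645 − δ) = Φ(1.117) = 0.8681.
Type II error: β = 1 − power = 1 − 0.8681 = 0.1319.

β ≈ 0.132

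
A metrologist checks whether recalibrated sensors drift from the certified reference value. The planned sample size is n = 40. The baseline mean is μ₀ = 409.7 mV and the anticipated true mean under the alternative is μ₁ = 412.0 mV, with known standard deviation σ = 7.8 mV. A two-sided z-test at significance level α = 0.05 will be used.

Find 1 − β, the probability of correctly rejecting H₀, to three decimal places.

Standardized effect: d = |μ₁ − μ₀| / σ = |412.0 − 409.7| / 7.8 = 0.2949
Noncentrality parameter: δ = d·√n = 0.2949 × √40 = 1.8649
Critical value for a two-sided test at α = 0.05: z_{α/2} = 1.960.
Power = Φ(δ − 1.960) + Φ(−δ − 1.960) = Φ(-0.095) + Φ(-3.825) = 0.4621 + 0.0001 = 0.4622.

Power ≈ 0.462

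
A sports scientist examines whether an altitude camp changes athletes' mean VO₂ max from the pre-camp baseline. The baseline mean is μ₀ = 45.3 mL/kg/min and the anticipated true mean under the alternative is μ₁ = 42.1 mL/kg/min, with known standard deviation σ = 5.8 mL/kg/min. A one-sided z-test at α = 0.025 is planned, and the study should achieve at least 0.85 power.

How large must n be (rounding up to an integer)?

Standardized effect: d = |μ₁ − μ₀| / σ = |42.1 − 45.3| / 5.8 = 0.5517
For power 0.85 need Φ(δ − z_{0.025}) = 0.85, so δ = z_{0.025} + z_{0.15} = 1.960 + 1.036 = 2.996.
δ = d·√n ⇒ n = (δ/d)² = (2.996 / 0.5517)² = 29.50.
Rounding up, n = 30.

n = 30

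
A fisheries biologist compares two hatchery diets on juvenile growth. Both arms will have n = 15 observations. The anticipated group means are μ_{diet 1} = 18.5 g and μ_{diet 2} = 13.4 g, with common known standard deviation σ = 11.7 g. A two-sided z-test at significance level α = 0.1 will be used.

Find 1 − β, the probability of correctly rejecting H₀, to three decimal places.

Standardized effect: d = |μ_{diet 1} − μ_{diet 2}| / σ = |18.5 − 13.4| / 11.7 = 0.4359
Noncentrality parameter: δ = d·√(n/2) = 0.4359 × √(15/2) = 1.1938
Two-sided α = 0.1 → critical value z_{0.05} = 1.645.
Power = Φ(δ − 1.645) + Φ(−δ − 1.645) = Φ(-0.451) + Φ(-2.839) = 0.3260 + 0.0023 = 0.3282.

Power ≈ 0.328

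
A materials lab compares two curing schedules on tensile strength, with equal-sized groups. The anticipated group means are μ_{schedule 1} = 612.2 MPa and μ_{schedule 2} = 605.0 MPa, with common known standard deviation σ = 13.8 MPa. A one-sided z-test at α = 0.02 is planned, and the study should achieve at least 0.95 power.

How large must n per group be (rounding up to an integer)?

n = 101 per group

Standardized effect: d = |μ_{schedule 1} − μ_{schedule 2}| / σ = |612.2 − 605.0| / 13.8 = 0.5217
For power 0.95 need Φ(δ − z_{0.02}) = 0.95, so δ = z_{0.02} + z_{0.05} = 2.054 + 1.645 = 3.699.
δ = d·√(n/2) ⇒ n = 2(δ/d)² = 2 × (3.699 / 0.5217)² = 100.51.
Rounding up, n = 101 per group.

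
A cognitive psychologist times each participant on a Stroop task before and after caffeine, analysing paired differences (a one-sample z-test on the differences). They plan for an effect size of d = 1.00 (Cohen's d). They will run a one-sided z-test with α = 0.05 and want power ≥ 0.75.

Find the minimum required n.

n = 6

For power 0.75 need Φ(δ − z_{0.05}) = 0.75, so δ = z_{0.05} + z_{0.25} = 1.645 + 0.674 = 2.319.
δ = d·√n ⇒ n = (δ/d)² = (2.319 / 1.00)² = 5.38.
Rounding up, n = 6.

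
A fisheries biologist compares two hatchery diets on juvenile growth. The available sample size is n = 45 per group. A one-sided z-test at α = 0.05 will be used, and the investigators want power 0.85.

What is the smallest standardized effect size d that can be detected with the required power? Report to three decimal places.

Need Φ(δ − 1.645) = 0.85, so δ = 1.645 + 1.036 = 2.681.
δ = d·√(n/2) ⇒ d = δ/√(n/2) = 2.681/√(45/2) = 0.5653.

d ≈ 0.565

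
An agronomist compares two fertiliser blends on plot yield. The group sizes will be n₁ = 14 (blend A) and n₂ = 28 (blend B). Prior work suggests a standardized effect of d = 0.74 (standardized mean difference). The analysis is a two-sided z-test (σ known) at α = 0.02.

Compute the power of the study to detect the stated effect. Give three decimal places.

Power ≈ 0.474

Noncentrality parameter: δ = d / √(1/n₁ + 1/n₂) = 0.74 / √(1/14 + 1/28) = 2.2607
Critical value for a two-sided test at α = 0.02: z_{α/2} = 2.326.
Power = Φ(δ − 2.326) + Φ(−δ − 2.326) = Φ(-0.066) + Φ(-4.587) = 0.4738 + 0.0000 = 0.4738.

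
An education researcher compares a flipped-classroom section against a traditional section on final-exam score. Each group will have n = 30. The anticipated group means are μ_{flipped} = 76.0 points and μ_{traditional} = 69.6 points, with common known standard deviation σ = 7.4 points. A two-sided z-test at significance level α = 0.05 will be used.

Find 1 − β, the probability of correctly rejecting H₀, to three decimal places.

Standardized effect: d = |μ_{flipped} − μ_{traditional}| / σ = |76.0 − 69.6| / 7.4 = 0.8649
Noncentrality parameter: δ = d·√(n/2) = 0.8649 × √(30/2) = 3.3496
Critical value for a two-sided test at α = 0.05: z_{α/2} = 1.960.
Power = Φ(δ − 1.960) + Φ(−δ − 1.960) = Φ(1.390) + Φ(-5.310) = 0.9177 + 0.0000 = 0.9177.

Power ≈ 0.918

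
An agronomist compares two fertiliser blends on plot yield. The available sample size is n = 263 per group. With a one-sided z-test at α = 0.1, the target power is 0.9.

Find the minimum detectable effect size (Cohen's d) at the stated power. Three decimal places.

Required noncentrality: δ = z_{0.1} + z_{0.10} = 1.282 + 1.282 = 2.563.
δ = d·√(n/2) ⇒ d = δ/√(n/2) = 2.563/√(263/2) = 0.2235.

d ≈ 0.224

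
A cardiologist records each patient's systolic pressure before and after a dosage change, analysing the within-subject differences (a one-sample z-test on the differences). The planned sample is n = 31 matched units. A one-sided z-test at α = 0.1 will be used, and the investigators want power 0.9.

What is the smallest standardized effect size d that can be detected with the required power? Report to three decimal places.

d ≈ 0.460

Need Φ(δ − 1.282) = 0.9, so δ = 1.282 + 1.282 = 2.563.
δ = d·√n ⇒ d = δ/√n = 2.563/√31 = 0.4603.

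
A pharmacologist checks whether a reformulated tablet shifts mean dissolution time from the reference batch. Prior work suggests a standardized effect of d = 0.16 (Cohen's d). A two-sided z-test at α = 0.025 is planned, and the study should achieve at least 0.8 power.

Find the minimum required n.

Set Φ(δ − 2.241) = 0.8; then δ − 2.241 = Φ⁻¹(0.8) = 0.842, giving δ = 3.083.
(Ignoring the negligible lower-tail rejection probability gives the usual closed-form inversion.)
δ = d·√n ⇒ n = (δ/d)² = (3.083 / 0.16)² = 371.29.
Rounding up, n = 372.

n = 372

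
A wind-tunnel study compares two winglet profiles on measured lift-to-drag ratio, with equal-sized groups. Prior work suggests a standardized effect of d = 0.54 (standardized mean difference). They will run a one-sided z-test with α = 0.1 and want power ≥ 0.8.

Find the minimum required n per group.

n = 31 per group

Set Φ(δ − 1.282) = 0.8; then δ − 1.282 = Φ⁻¹(0.8) = 0.842, giving δ = 2.123.
δ = d·√(n/2) ⇒ n = 2(δ/d)² = 2 × (2.123 / 0.54)² = 30.92.
Rounding up, n = 31 per group.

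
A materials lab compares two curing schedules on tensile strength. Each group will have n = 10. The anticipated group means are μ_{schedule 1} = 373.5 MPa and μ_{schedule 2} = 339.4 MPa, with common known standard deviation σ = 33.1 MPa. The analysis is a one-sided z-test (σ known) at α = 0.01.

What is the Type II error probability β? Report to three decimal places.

β ≈ 0.509

Standardized effect: d = |μ_{schedule 1} − μ_{schedule 2}| / σ = |373.5 − 339.4| / 33.1 = 1.0302
Noncentrality parameter: δ = d·√(n/2) = 1.0302 × √(10/2) = 2.3036
Critical value for a one-sided test at α = 0.01: z_α = 2.326.
Power = P(Z > 2.326 − δ) = Φ(-0.023) = 0.4909.
Type II error: β = 1 − power = 1 − 0.4909 = 0.5091.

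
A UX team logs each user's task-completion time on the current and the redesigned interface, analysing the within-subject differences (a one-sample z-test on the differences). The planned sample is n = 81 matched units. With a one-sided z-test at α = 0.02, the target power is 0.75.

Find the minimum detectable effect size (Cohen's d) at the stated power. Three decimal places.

Need Φ(δ − 2.054) = 0.75, so δ = 2.054 + 0.674 = 2.728.
δ = d·√n ⇒ d = δ/√n = 2.728/√81 = 0.3031.

d ≈ 0.303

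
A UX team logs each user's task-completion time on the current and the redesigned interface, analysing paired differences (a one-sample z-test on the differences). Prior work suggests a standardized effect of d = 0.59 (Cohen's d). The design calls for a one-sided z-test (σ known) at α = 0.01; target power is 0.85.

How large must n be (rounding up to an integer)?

For power 0.85 need Φ(δ − z_{0.01}) = 0.85, so δ = z_{0.01} + z_{0.15} = 2.326 + 1.036 = 3.363.
δ = d·√n ⇒ n = (δ/d)² = (3.363 / 0.59)² = 32.49.
Round up to the next whole unit.

n = 33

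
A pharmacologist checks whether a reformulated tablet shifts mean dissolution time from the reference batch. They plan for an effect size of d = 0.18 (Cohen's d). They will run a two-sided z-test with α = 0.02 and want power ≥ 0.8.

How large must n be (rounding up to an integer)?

For power 0.8 need Φ(δ − z_{0.01}) = 0.8, so δ = z_{0.01} + z_{0.20} = 2.326 + 0.842 = 3.168.
(Ignoring the negligible lower-tail rejection probability gives the usual closed-form inversion.)
δ = d·√n ⇒ n = (δ/d)² = (3.168 / 0.18)² = 309.75.
Round up to the next whole unit.

n = 310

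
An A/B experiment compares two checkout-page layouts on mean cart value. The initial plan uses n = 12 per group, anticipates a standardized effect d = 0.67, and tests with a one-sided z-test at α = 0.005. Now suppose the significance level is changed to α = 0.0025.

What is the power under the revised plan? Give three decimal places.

δ = d·√(n/2) = 0.67 × √(12/2) = 1.6412 (unchanged). New critical value: z_{0.0025} = 2.807.
Revised power = Φ(δ − 2.807) = Φ(-1.166) = 0.1218.

Power ≈ 0.122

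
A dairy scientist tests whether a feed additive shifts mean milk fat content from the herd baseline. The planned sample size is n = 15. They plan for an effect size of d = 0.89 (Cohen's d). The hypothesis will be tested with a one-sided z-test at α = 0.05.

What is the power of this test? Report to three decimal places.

Noncentrality parameter: δ = d·√n = 0.89 × √15 = 3.4470
One-sided α = 0.05 → critical value z_{0.05} = 1.645.
Power = P(Z > 1.645 − δ) = Φ(1.802) = 0.9642.

Power ≈ 0.964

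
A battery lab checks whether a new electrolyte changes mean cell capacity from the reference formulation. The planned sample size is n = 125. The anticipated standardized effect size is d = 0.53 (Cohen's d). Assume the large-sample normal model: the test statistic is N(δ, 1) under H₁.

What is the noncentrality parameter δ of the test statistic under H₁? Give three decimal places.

δ = d·√n = 0.53 × √125 = 5.9256

δ ≈ 5.926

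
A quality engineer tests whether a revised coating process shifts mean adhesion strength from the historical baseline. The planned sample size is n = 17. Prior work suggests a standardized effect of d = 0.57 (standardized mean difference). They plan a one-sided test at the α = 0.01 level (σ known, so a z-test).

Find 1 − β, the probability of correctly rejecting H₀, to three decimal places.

Power ≈ 0.510

Noncentrality parameter: δ = d·√n = 0.57 × √17 = 2.3502
One-sided α = 0.01 → critical value z_{0.01} = 2.326.
Power = P(Z > 2.326 − δ) = Φ(0.024) = 0.5095.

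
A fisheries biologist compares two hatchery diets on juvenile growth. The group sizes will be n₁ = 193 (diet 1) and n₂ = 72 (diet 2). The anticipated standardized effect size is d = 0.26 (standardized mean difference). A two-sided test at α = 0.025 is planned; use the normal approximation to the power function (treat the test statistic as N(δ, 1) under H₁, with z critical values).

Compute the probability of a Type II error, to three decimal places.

Noncentrality parameter: δ = d / √(1/n₁ + 1/n₂) = 0.26 / √(1/193 + 1/72) = 1.8828
Critical value for a two-sided test at α = 0.025: z_{α/2} = 2.241.
Power = Φ(δ − 2.241) + Φ(−δ − 2.241) = Φ(-0.359) + Φ(-4.124) = 0.3599 + 0.0000 = 0.3600.
Type II error: β = 1 − power = 1 − 0.3600 = 0.6400.

β ≈ 0.640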